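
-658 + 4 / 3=-1970 / 3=-656.67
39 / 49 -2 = -59 / 49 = -1.20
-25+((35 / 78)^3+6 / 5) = -56257313 / 2372760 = -23.71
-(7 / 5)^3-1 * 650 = -81593 / 125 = -652.74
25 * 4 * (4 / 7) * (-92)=-36800 / 7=-5257.14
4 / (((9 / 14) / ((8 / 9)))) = 448 / 81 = 5.53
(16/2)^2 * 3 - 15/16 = 3057/16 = 191.06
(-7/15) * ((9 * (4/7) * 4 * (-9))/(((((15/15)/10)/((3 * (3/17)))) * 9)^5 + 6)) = 8640000/2019857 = 4.28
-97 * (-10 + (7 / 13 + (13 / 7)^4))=-7369090 / 31213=-236.09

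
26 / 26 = 1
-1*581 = -581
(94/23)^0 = 1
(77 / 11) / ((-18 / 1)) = -7 / 18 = -0.39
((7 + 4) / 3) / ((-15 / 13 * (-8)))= 143 / 360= 0.40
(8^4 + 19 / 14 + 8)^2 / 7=3303375625 / 1372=2407708.18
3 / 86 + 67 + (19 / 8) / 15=346717 / 5160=67.19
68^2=4624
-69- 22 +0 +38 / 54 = -2438 / 27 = -90.30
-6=-6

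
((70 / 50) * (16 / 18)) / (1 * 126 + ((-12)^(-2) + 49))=896 / 126005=0.01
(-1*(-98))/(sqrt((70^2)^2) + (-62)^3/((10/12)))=-0.00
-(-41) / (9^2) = 41 / 81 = 0.51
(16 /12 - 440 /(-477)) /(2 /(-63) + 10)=1883 /8321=0.23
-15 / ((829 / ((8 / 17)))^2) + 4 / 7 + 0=794443876 / 1390288543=0.57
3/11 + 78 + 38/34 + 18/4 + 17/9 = 288733/3366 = 85.78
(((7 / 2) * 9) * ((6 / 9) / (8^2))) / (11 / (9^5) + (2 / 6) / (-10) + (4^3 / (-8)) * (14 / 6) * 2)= -6200145 / 706065056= -0.01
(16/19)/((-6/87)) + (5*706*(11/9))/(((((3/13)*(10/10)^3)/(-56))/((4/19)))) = -113079224/513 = -220427.34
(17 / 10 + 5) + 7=137 / 10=13.70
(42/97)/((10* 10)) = 21/4850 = 0.00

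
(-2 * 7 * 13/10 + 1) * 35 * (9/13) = -5418/13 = -416.77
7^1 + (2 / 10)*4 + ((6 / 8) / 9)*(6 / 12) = 941 / 120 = 7.84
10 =10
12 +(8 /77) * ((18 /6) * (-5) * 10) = -276 /77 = -3.58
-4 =-4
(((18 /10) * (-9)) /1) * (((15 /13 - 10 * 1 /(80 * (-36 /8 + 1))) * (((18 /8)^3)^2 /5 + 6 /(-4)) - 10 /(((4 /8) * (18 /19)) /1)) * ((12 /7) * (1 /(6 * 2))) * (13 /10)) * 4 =-4814216433 /50176000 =-95.95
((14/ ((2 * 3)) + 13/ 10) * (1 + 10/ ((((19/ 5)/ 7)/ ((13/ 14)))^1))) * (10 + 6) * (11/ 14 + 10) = 22647584/ 1995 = 11352.17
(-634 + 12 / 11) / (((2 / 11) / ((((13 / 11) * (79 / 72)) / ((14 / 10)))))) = -17874935 / 5544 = -3224.19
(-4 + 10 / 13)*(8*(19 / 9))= -2128 / 39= -54.56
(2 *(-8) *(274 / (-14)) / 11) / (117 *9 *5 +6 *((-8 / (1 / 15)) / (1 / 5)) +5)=1096 / 64295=0.02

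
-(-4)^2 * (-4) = 64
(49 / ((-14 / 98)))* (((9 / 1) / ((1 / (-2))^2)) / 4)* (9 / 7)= -3969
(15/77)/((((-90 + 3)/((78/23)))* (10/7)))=-39/7337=-0.01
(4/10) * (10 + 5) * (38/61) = 228/61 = 3.74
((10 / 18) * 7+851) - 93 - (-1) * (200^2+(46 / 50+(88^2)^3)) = 104490928698032 / 225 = 464404127546.81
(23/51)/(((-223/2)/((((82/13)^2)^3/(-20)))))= 3496076721376/274476493785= 12.74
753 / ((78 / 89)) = 22339 / 26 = 859.19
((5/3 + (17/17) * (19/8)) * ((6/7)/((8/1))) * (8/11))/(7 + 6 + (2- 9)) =97/1848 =0.05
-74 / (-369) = 74 / 369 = 0.20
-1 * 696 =-696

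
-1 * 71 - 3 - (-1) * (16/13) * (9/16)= -953/13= -73.31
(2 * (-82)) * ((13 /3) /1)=-710.67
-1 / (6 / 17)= -17 / 6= -2.83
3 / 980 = 0.00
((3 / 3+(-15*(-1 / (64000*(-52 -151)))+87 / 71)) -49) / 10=-8629286613 / 1844864000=-4.68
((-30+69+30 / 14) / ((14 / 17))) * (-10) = -24480 / 49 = -499.59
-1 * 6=-6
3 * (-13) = -39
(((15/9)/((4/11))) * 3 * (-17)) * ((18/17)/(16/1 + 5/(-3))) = -1485/86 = -17.27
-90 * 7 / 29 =-630 / 29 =-21.72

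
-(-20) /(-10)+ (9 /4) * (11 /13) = -5 /52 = -0.10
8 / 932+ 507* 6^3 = 25516298 / 233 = 109512.01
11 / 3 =3.67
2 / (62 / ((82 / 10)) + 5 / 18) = 1476 / 5785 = 0.26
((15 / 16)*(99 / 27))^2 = 3025 / 256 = 11.82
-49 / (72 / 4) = -49 / 18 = -2.72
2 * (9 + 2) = 22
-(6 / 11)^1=-6 / 11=-0.55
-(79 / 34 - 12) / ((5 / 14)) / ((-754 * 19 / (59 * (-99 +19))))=1087016 / 121771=8.93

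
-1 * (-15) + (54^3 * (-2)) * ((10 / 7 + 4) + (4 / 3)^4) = -2704922.14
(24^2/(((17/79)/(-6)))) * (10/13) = -2730240/221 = -12354.03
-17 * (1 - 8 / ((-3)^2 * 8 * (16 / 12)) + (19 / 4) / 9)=-221 / 9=-24.56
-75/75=-1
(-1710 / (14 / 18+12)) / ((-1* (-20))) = -1539 / 230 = -6.69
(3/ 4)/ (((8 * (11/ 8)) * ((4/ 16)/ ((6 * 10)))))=180/ 11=16.36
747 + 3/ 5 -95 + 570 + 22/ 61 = 373003/ 305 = 1222.96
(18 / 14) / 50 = 9 / 350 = 0.03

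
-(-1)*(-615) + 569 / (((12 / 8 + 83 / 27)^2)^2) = -2284252080951 / 3722098081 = -613.70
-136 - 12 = -148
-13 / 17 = -0.76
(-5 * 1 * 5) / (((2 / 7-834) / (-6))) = -525 / 2918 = -0.18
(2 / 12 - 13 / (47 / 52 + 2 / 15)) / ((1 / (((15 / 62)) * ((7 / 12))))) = -2101085 / 1203792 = -1.75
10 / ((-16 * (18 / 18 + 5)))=-5 / 48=-0.10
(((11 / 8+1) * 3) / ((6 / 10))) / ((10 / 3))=57 / 16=3.56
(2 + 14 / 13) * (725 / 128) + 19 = 7577 / 208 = 36.43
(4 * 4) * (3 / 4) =12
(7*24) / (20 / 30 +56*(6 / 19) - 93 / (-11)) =6.27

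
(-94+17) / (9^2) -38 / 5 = -3463 / 405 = -8.55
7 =7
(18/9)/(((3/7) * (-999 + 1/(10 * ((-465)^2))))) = -10090500/2160087749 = -0.00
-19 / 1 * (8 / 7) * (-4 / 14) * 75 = 22800 / 49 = 465.31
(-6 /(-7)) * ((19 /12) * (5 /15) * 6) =2.71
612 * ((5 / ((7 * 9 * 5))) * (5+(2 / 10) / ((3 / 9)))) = 272 / 5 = 54.40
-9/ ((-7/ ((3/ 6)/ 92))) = 0.01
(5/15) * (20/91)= 20/273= 0.07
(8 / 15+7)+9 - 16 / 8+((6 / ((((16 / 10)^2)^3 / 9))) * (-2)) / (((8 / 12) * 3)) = 22245571 / 1966080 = 11.31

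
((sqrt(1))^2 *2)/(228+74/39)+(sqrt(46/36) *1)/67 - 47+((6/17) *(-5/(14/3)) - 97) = -77017782/533477+sqrt(46)/402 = -144.35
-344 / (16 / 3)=-129 / 2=-64.50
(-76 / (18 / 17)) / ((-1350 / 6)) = 646 / 2025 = 0.32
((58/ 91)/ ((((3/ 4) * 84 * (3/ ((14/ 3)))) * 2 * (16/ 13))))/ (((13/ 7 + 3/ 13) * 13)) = 29/ 123120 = 0.00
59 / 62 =0.95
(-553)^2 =305809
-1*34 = -34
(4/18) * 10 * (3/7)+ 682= 14342/21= 682.95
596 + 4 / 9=5368 / 9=596.44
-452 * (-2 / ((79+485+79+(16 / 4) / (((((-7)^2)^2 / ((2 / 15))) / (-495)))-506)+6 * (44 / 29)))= 62944616 / 10165381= 6.19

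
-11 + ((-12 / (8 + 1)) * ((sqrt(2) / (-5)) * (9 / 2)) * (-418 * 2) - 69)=-5016 * sqrt(2) / 5 - 80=-1498.74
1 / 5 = 0.20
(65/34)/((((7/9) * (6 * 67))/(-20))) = -975/7973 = -0.12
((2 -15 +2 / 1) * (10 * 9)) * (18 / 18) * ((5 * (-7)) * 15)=519750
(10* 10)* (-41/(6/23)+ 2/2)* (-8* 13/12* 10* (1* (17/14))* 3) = 103538500/21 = 4930404.76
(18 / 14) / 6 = 3 / 14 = 0.21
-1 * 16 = -16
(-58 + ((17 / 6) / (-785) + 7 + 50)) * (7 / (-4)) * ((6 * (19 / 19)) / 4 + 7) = 562513 / 37680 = 14.93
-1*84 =-84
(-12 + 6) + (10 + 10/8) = 21/4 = 5.25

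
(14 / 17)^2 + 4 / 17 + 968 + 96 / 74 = 10374464 / 10693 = 970.21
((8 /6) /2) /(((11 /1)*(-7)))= -2 /231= -0.01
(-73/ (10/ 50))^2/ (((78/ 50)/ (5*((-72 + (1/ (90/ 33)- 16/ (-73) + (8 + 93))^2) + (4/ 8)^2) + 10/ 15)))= 3071922189625/ 702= 4375957535.08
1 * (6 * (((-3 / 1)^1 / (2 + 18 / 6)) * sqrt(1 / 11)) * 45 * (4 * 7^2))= -31752 * sqrt(11) / 11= -9573.59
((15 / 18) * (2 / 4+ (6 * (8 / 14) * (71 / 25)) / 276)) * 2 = 4309 / 4830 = 0.89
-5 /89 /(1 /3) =-15 /89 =-0.17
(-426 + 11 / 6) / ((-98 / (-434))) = -78895 / 42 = -1878.45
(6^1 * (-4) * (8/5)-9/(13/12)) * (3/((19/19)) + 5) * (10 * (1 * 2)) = -97152/13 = -7473.23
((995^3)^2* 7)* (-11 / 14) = -10674097602918921875 / 2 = -5337048801459460937.50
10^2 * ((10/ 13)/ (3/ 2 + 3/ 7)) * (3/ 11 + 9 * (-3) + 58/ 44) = -301000/ 297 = -1013.47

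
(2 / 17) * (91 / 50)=91 / 425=0.21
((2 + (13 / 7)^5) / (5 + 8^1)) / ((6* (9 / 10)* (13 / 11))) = 7423295 / 25563447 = 0.29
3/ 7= 0.43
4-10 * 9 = -86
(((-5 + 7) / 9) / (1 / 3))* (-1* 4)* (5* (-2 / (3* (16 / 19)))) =95 / 9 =10.56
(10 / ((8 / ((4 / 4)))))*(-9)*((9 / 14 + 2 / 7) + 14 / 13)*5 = -82125 / 728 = -112.81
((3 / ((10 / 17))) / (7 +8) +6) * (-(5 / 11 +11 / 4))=-44697 / 2200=-20.32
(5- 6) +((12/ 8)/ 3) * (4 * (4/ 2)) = 3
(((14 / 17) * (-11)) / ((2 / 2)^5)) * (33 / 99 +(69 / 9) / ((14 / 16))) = -4202 / 51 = -82.39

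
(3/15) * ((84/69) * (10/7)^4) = 8000/7889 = 1.01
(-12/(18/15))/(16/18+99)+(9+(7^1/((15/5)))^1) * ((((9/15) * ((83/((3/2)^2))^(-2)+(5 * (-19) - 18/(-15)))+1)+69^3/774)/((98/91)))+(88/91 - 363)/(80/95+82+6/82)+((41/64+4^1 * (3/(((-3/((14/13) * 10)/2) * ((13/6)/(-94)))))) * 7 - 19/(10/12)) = 418973756410833911886487/13953536167637601600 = 30026.35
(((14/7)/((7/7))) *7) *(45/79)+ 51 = 58.97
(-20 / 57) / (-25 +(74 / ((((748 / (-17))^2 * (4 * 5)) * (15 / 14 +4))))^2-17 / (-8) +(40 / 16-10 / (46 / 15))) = 217282747264000 / 14636649930403209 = 0.01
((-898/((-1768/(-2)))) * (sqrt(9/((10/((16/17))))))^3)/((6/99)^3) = -3557.51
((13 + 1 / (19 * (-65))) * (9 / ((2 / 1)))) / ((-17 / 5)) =-72243 / 4199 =-17.20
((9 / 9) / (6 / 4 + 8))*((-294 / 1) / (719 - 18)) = -588 / 13319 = -0.04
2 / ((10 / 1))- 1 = -4 / 5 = -0.80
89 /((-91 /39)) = -267 /7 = -38.14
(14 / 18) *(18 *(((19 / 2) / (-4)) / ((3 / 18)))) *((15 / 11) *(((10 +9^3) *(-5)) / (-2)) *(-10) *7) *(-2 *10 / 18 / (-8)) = 430005625 / 88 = 4886427.56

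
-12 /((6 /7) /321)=-4494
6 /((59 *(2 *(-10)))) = -3 /590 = -0.01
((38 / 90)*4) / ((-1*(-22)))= 38 / 495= 0.08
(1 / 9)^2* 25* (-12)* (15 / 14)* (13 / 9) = -3250 / 567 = -5.73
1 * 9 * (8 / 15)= 24 / 5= 4.80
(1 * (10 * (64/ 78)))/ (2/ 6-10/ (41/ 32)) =-13120/ 11947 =-1.10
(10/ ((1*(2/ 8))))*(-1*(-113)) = 4520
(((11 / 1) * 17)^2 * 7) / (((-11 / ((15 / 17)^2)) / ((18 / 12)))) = -51975 / 2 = -25987.50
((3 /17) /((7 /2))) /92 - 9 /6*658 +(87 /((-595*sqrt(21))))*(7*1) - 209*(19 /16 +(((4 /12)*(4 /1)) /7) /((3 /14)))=-560041987 /394128 - 29*sqrt(21) /595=-1421.19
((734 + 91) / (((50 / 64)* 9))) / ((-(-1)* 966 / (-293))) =-35.59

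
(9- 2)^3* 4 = 1372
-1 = -1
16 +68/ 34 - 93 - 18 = -93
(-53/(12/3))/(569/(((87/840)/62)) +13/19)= -29203/750717348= -0.00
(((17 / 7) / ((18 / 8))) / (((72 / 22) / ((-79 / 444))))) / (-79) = 187 / 251748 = 0.00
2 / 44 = 1 / 22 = 0.05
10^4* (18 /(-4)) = -45000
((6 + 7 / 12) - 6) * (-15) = -35 / 4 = -8.75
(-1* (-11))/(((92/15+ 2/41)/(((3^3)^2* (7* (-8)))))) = -138087180/1901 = -72639.23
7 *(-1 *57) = -399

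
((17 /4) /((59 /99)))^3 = 4767078987 /13144256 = 362.67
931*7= 6517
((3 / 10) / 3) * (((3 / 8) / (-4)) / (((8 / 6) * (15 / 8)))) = -3 / 800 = -0.00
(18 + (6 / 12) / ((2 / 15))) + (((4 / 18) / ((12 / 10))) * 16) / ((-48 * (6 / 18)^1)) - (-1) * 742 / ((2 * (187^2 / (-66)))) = 7163483 / 343332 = 20.86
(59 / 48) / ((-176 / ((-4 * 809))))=47731 / 2112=22.60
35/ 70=1/ 2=0.50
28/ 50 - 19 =-461/ 25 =-18.44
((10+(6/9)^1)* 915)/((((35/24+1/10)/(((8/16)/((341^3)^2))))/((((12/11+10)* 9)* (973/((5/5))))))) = 625628102400/3234153031023196337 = 0.00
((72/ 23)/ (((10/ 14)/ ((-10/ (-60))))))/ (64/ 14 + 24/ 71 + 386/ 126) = 375732/ 4101245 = 0.09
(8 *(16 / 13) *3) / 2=14.77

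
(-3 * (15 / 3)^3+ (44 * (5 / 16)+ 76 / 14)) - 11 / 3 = -30197 / 84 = -359.49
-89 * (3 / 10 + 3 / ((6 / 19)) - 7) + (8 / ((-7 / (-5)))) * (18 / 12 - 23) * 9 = -47422 / 35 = -1354.91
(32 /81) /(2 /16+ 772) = 0.00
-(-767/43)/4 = 767/172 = 4.46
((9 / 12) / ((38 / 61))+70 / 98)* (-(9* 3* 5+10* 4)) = -51025 / 152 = -335.69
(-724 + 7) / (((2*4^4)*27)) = -239 / 4608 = -0.05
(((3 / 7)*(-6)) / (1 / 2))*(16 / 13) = -576 / 91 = -6.33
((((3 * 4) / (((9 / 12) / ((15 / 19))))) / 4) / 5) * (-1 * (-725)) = 8700 / 19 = 457.89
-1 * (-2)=2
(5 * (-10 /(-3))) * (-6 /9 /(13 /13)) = -100 /9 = -11.11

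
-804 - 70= -874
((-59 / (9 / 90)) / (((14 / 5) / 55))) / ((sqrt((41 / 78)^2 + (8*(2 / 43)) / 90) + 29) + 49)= -752461515000 / 5064099229 + 575250*sqrt(78866945) / 5064099229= -147.58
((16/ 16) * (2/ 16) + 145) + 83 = 1825/ 8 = 228.12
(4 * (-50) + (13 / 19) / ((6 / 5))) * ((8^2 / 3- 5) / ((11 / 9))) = -1114015 / 418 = -2665.11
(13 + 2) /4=15 /4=3.75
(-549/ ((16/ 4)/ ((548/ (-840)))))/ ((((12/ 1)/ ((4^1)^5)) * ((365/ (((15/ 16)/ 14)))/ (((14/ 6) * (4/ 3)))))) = 33428/ 7665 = 4.36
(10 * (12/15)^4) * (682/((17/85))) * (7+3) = 698368/5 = 139673.60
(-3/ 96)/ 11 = -1/ 352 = -0.00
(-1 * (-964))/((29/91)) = 87724/29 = 3024.97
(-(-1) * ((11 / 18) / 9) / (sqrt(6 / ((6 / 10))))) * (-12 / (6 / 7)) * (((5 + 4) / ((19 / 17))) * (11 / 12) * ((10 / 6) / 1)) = -14399 * sqrt(10) / 12312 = -3.70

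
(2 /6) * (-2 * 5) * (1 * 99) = -330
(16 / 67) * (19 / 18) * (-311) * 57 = -898168 / 201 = -4468.50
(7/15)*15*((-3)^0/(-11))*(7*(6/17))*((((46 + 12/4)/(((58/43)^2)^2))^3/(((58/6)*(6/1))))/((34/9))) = -6219701628651632637874652427/267211068854234286971543552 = -23.28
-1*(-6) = 6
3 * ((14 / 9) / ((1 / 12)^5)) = 1161216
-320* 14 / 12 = -1120 / 3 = -373.33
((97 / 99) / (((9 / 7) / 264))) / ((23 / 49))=266168 / 621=428.61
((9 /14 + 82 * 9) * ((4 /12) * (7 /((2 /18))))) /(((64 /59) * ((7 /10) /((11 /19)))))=100669635 /8512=11826.79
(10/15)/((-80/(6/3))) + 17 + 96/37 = 43463/2220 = 19.58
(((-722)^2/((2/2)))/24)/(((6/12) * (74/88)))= 5734124/111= 51658.77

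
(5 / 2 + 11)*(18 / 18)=27 / 2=13.50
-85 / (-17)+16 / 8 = 7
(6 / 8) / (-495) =-1 / 660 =-0.00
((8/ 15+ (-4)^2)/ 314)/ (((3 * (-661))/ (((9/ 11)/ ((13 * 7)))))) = -124/ 519403885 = -0.00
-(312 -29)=-283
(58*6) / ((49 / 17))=5916 / 49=120.73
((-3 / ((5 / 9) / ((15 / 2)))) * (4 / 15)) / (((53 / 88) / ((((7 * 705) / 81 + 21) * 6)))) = -2335872 / 265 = -8814.61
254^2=64516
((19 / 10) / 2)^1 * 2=19 / 10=1.90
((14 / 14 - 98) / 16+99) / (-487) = -1487 / 7792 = -0.19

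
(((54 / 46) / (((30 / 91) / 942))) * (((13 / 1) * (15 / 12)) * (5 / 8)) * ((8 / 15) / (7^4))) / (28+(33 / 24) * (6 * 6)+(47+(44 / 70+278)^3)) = 29849625 / 85324038854986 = 0.00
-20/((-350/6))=12/35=0.34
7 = 7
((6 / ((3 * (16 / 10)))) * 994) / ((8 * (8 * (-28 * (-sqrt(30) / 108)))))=639 * sqrt(30) / 256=13.67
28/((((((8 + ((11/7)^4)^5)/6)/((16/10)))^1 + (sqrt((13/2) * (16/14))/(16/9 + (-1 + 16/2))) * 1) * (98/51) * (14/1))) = 344714565749530929788747736146090907092080/291151504600752825996825004035991838662483827 - 12763607901146420371555634590940672512 * sqrt(91)/291151504600752825996825004035991838662483827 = 0.00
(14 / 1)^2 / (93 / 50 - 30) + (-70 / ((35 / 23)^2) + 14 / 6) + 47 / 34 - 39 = -17336027 / 239190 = -72.48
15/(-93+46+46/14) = -35/102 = -0.34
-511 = -511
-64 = -64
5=5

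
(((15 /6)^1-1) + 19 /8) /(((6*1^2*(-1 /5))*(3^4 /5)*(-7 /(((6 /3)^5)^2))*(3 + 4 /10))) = 248000 /28917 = 8.58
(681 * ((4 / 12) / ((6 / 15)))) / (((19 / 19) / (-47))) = -26672.50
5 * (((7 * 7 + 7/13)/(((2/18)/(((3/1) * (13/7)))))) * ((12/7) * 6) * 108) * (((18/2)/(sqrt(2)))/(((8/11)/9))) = 5378182920 * sqrt(2)/7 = 1086557032.34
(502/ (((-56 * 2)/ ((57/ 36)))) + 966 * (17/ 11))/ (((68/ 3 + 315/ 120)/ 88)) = 5169.75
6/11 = 0.55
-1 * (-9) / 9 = 1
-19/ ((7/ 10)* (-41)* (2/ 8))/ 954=380/ 136899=0.00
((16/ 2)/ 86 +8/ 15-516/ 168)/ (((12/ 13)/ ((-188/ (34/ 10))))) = 13490269/ 92106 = 146.46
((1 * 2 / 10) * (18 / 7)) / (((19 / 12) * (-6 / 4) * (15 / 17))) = -816 / 3325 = -0.25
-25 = -25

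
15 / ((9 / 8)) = 40 / 3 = 13.33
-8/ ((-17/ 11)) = 88/ 17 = 5.18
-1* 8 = -8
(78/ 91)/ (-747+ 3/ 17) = -17/ 14812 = -0.00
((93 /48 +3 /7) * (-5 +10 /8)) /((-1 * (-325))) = -159 /5824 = -0.03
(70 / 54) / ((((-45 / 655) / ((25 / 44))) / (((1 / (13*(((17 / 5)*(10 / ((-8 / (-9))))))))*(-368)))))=42182000 / 5316597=7.93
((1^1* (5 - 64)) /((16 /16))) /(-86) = 59 /86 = 0.69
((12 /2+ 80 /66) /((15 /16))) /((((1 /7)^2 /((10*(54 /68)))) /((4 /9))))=43904 /33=1330.42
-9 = -9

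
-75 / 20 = -3.75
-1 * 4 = -4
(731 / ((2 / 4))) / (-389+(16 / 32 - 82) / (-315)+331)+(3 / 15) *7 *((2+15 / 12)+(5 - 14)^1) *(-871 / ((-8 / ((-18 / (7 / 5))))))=6543927009 / 582032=11243.24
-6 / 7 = -0.86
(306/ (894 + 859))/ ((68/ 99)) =891/ 3506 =0.25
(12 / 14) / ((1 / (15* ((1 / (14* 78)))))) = 15 / 1274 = 0.01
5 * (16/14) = 40/7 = 5.71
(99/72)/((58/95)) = 2.25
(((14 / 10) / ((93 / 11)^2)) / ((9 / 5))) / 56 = 121 / 622728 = 0.00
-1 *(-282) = 282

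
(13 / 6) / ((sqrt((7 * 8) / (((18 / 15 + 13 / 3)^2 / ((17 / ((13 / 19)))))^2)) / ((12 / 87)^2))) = 2328482 * sqrt(14) / 1283513175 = 0.01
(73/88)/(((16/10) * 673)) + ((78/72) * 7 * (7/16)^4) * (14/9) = 11342605151/26198802432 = 0.43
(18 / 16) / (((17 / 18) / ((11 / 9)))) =99 / 68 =1.46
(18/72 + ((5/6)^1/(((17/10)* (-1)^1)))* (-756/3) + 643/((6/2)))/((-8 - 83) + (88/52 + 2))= -179335/46308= -3.87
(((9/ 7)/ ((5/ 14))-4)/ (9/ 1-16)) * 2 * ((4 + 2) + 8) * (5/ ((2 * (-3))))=-4/ 3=-1.33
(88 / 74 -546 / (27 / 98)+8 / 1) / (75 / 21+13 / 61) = -35060543 / 67266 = -521.22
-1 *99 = -99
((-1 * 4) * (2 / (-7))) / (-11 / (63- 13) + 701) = 400 / 245273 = 0.00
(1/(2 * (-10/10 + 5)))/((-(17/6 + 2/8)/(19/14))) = -0.06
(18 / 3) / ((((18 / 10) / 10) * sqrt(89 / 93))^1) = 100 * sqrt(8277) / 267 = 34.07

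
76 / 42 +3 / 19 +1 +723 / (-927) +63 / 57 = 135322 / 41097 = 3.29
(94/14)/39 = 47/273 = 0.17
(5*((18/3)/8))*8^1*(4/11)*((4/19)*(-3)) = -1440/209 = -6.89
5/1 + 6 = 11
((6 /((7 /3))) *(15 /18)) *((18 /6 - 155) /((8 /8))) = -2280 /7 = -325.71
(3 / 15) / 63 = 1 / 315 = 0.00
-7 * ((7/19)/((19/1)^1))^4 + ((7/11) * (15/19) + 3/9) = 468388236605/560457580353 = 0.84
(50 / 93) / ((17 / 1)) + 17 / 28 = 28277 / 44268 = 0.64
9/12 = 3/4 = 0.75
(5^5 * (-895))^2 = 7822509765625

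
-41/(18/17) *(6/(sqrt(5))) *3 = -697 *sqrt(5)/5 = -311.71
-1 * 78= -78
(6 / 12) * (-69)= -69 / 2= -34.50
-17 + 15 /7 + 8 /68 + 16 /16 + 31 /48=-74791 /5712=-13.09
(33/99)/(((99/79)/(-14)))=-1106/297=-3.72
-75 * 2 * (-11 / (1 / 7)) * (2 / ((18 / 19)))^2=1389850 / 27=51475.93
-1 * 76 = -76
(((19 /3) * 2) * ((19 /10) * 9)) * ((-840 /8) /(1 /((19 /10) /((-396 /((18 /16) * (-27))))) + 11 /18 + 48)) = -23334318 /56915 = -409.99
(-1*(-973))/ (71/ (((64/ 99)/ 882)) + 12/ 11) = 0.01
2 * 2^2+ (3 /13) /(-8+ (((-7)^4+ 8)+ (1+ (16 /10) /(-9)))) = 11240663 /1405066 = 8.00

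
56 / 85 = 0.66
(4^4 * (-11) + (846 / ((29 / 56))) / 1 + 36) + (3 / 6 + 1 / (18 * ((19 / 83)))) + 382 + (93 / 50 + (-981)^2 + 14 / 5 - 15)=238425510997 / 247950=961587.06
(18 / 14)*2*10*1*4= 720 / 7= 102.86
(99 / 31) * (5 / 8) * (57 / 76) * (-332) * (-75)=9244125 / 248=37274.70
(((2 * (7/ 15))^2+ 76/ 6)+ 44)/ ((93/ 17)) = 220082/ 20925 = 10.52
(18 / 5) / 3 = 6 / 5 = 1.20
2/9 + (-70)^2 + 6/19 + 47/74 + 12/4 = 62057407/12654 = 4904.17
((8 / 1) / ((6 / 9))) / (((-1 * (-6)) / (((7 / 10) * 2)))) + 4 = 34 / 5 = 6.80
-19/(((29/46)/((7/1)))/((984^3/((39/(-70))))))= 136010223175680/377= 360769822747.16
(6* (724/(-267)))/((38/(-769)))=556756/1691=329.25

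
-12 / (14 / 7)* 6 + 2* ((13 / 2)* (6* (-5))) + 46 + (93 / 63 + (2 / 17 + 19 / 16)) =-2154673 / 5712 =-377.22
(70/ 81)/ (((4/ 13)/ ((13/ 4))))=9.13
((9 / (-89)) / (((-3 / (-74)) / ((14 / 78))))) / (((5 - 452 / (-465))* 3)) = -80290 / 3212989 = -0.02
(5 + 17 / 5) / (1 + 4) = 42 / 25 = 1.68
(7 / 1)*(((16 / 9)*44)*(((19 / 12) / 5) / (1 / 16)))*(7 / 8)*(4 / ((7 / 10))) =374528 / 27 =13871.41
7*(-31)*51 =-11067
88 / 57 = 1.54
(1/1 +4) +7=12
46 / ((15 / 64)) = 2944 / 15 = 196.27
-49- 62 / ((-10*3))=-704 / 15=-46.93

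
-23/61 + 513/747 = 1568/5063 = 0.31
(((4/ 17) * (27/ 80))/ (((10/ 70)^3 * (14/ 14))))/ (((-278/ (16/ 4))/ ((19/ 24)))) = -58653/ 189040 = -0.31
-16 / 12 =-4 / 3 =-1.33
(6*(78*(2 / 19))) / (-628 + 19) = -312 / 3857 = -0.08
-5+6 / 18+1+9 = 5.33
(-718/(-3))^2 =515524/9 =57280.44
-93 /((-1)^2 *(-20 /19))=88.35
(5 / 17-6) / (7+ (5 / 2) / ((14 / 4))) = -679 / 918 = -0.74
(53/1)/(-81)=-53/81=-0.65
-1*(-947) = 947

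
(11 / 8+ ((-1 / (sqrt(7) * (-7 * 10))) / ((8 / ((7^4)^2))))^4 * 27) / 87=253461969116489422572523 / 3563520000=71126854659575.20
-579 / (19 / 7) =-213.32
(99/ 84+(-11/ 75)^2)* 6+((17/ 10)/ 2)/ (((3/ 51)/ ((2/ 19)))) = 2174936/ 249375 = 8.72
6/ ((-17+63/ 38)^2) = 8664/ 339889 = 0.03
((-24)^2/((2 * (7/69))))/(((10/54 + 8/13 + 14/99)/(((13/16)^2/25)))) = 405208089/5091800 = 79.58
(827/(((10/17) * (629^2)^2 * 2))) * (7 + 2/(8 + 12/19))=490411/15100714908520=0.00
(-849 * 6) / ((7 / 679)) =-494118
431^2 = 185761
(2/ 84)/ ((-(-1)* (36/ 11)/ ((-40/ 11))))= -5/ 189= -0.03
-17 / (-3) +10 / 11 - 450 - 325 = -25358 / 33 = -768.42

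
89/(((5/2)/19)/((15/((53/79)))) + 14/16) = 3206136/31733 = 101.03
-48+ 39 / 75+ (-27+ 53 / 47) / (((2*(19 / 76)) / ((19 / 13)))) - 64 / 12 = -5885771 / 45825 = -128.44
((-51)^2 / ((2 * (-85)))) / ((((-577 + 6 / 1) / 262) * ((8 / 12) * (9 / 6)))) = 20043 / 2855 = 7.02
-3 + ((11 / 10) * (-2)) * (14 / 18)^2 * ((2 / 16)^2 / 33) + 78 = 5831951 / 77760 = 75.00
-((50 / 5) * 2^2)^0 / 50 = -1 / 50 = -0.02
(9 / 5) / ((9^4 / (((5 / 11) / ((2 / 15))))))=5 / 5346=0.00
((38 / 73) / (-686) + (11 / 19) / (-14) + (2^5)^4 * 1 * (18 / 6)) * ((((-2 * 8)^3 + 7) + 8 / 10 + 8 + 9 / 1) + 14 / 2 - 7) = -4351972530914458 / 339815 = -12806887662.15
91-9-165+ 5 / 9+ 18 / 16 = -5855 / 72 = -81.32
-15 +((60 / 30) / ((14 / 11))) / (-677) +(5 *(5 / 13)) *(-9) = -1990523 / 61607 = -32.31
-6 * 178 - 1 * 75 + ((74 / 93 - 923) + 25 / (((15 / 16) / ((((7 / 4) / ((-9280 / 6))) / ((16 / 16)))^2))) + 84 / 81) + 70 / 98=-52057585883047 / 25228385280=-2063.45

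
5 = 5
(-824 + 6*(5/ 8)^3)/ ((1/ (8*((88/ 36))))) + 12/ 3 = -2315683/ 144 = -16081.13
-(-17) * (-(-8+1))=119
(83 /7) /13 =83 /91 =0.91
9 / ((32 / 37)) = 333 / 32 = 10.41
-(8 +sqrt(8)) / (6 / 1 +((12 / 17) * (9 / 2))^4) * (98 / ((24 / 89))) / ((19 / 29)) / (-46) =10562817349 * sqrt(2) / 47217930408 +10562817349 / 11804482602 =1.21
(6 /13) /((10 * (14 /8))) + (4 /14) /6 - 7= -9454 /1365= -6.93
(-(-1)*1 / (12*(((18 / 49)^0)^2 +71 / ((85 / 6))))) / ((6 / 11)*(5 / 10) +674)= 935 / 45481044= 0.00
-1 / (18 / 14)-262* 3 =-7081 / 9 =-786.78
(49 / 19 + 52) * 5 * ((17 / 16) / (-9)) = -88145 / 2736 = -32.22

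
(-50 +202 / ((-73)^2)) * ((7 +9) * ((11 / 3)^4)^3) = -4720823698.66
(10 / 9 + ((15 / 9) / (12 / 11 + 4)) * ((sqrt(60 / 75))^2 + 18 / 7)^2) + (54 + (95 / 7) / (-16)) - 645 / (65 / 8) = -68705983 / 3210480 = -21.40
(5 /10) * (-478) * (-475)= 113525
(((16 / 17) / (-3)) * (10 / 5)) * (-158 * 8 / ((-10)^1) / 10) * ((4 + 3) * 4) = -283136 / 1275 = -222.07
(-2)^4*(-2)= -32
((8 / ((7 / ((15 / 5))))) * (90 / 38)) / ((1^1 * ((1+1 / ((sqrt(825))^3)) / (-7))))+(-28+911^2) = 556875 * sqrt(33) / 1333599607+1106669174042676 / 1333599607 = 829836.16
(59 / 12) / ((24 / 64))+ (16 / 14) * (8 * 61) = 35962 / 63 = 570.83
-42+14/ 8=-161/ 4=-40.25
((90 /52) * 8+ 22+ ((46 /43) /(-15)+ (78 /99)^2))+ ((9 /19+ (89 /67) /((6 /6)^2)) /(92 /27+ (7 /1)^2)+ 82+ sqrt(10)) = 121.59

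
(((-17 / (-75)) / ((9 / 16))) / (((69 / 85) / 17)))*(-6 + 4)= -157216 / 9315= -16.88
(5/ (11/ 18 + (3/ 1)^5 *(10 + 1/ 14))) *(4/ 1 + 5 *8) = 6930/ 77111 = 0.09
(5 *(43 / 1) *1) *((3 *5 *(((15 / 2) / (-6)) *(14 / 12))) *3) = -112875 / 8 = -14109.38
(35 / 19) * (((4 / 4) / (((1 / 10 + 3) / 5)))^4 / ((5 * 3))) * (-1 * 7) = -306250000 / 52640697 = -5.82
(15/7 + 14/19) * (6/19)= 0.91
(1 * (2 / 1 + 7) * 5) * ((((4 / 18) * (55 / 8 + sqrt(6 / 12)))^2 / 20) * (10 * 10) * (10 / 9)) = 6875 * sqrt(2) / 81 + 127375 / 216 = 709.73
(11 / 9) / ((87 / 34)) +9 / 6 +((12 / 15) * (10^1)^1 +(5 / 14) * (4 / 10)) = 110941 / 10962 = 10.12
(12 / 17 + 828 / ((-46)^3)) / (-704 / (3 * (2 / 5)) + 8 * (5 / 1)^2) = -37629 / 20863760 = -0.00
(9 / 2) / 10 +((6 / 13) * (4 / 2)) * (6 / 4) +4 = 1517 / 260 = 5.83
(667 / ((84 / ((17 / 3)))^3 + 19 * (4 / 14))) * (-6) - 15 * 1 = -910374516 / 56103875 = -16.23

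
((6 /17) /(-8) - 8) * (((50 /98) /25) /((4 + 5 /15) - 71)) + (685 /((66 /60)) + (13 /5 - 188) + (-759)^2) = 4226109964291 /7330400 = 576518.33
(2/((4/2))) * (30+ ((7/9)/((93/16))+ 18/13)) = 342952/10881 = 31.52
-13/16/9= -13/144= -0.09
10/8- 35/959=665/548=1.21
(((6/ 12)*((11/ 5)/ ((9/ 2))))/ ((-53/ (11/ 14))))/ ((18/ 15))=-121/ 40068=-0.00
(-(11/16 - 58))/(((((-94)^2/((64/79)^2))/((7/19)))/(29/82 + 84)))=1420807136/10739581451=0.13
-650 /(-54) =325 /27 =12.04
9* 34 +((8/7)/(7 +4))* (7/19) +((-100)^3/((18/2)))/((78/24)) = -828516446/24453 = -33882.00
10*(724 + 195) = 9190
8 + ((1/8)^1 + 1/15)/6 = 5783/720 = 8.03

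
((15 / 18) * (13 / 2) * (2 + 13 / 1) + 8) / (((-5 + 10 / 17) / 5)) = -2023 / 20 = -101.15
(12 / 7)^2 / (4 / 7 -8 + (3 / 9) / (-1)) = -432 / 1141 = -0.38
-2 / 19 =-0.11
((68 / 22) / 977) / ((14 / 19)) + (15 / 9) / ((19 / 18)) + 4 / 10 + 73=535886852 / 7146755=74.98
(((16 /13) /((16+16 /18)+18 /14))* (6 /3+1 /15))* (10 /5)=20832 /74425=0.28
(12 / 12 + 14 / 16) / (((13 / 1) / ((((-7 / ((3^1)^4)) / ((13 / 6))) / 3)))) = -35 / 18252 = -0.00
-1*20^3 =-8000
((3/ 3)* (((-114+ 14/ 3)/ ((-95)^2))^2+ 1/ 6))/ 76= 244567043/ 111424455000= 0.00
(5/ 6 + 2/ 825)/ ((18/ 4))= 1379/ 7425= 0.19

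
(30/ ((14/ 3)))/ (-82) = -45/ 574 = -0.08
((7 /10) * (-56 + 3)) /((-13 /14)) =39.95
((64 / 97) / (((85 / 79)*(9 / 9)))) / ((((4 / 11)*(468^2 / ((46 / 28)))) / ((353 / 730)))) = 7055411 / 1153488527100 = 0.00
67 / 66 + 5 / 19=1603 / 1254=1.28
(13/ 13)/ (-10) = -1/ 10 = -0.10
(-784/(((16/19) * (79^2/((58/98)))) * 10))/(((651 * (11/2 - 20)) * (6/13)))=247/121886730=0.00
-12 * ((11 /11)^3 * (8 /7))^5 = -393216 /16807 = -23.40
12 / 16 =3 / 4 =0.75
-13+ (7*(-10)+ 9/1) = -74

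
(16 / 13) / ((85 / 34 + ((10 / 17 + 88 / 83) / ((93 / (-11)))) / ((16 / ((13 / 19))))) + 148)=319134336 / 39021983507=0.01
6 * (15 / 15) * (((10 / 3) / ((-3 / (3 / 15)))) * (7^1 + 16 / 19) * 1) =-10.46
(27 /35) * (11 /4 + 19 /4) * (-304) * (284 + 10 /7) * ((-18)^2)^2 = -2582344094976 /49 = -52700899897.47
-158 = -158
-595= -595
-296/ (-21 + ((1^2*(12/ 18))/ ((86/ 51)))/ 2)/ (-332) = -0.04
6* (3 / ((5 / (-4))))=-72 / 5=-14.40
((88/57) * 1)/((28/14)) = 44/57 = 0.77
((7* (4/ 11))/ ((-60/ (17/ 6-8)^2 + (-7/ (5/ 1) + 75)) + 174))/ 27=67270/ 175069323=0.00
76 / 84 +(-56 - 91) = -146.10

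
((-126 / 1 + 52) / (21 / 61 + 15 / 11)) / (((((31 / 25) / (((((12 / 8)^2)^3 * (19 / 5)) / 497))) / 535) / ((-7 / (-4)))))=-2849.14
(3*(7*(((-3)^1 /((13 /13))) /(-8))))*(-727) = -45801 /8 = -5725.12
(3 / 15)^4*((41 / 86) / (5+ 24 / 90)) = 123 / 849250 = 0.00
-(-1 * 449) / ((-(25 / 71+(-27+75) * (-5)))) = 31879 / 17015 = 1.87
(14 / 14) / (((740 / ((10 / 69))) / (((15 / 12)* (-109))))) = -545 / 20424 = -0.03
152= 152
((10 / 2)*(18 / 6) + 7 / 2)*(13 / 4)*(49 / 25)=23569 / 200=117.84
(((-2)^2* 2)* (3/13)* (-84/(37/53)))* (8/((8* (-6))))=17808/481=37.02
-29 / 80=-0.36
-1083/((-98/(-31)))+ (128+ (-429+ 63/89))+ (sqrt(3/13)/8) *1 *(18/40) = -5607145/8722+ 9 *sqrt(39)/2080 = -642.85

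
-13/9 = -1.44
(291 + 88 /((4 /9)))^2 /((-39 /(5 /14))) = -398535 /182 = -2189.75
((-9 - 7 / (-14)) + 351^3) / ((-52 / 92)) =-1989202955 / 26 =-76507805.96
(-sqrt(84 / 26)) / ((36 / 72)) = -2*sqrt(546) / 13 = -3.59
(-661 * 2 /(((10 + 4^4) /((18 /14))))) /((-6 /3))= 5949 /1862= 3.19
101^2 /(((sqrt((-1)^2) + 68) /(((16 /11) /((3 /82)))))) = 5877.78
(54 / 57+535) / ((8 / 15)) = 152745 / 152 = 1004.90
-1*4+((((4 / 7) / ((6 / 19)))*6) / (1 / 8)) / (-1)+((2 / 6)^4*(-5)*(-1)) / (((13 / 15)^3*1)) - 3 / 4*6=-8790235 / 92274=-95.26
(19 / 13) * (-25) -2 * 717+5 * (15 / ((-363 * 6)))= -1470.57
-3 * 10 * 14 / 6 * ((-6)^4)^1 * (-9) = 816480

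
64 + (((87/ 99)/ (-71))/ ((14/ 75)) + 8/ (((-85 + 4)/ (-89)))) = 64408139/ 885654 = 72.72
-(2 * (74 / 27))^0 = -1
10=10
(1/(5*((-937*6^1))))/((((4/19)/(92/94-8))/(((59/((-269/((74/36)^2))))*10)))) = -84405695/7676526168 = -0.01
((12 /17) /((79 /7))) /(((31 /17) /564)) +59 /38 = 1944779 /93062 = 20.90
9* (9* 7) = 567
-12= -12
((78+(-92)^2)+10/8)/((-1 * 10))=-34173/40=-854.32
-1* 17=-17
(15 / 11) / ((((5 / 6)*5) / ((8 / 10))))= 72 / 275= 0.26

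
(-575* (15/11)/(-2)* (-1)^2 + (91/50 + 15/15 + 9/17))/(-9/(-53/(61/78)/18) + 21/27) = 11462368671/91845050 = 124.80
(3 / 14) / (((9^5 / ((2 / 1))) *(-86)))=-1 / 11849166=-0.00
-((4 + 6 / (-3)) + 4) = -6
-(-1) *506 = 506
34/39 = 0.87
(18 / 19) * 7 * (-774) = -5132.84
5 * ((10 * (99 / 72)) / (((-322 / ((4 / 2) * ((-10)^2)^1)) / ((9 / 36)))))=-6875 / 644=-10.68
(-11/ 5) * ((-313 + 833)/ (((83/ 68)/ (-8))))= 622336/ 83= 7498.02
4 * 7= 28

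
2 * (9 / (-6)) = -3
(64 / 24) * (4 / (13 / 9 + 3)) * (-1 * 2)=-24 / 5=-4.80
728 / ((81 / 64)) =46592 / 81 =575.21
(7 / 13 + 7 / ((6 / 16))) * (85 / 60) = 12733 / 468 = 27.21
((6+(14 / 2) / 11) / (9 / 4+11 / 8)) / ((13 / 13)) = 584 / 319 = 1.83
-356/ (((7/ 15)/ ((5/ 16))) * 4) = -6675/ 112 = -59.60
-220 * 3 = -660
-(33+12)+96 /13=-489 /13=-37.62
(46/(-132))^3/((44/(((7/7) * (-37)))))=450179/12649824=0.04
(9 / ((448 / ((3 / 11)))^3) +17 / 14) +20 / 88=172521947379 / 119677386752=1.44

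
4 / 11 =0.36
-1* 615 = -615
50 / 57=0.88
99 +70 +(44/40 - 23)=1471/10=147.10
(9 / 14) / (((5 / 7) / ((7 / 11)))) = 63 / 110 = 0.57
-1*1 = -1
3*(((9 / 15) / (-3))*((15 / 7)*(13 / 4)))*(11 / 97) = -1287 / 2716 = -0.47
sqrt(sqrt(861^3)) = 861^(3/4) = 158.95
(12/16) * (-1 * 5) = -15/4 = -3.75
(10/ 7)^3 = 1000/ 343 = 2.92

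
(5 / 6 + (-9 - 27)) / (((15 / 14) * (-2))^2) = -10339 / 1350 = -7.66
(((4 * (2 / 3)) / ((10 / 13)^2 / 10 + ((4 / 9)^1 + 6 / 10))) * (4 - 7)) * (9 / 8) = -68445 / 8393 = -8.16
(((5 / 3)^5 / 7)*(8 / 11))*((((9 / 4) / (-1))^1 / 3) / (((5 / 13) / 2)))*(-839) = 4371.89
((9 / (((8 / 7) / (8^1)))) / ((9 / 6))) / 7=6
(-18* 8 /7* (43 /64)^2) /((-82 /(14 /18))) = 1849 /20992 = 0.09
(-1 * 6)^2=36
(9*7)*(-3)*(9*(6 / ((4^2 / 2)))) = -5103 / 4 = -1275.75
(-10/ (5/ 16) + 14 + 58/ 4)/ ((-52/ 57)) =399/ 104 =3.84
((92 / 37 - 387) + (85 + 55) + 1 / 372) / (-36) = 3365447 / 495504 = 6.79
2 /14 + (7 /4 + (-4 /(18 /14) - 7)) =-2071 /252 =-8.22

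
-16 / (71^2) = -16 / 5041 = -0.00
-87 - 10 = -97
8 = 8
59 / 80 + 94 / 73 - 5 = -17373 / 5840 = -2.97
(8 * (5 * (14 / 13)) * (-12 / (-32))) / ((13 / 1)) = 210 / 169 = 1.24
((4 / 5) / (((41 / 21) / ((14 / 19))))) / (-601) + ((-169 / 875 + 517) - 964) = -183195839426 / 409656625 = -447.19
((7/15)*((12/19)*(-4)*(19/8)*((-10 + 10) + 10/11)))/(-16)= 7/44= 0.16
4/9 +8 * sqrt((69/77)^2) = 5276/693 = 7.61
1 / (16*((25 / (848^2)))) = 44944 / 25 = 1797.76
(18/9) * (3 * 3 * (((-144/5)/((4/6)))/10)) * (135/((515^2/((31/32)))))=-0.04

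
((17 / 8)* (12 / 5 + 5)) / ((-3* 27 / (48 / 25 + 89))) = -1429717 / 81000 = -17.65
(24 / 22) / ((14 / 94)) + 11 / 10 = 8.42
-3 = -3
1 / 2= 0.50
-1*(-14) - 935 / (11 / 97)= -8231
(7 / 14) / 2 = 1 / 4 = 0.25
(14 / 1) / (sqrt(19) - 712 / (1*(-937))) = -9340016 / 16174467 +12291566*sqrt(19) / 16174467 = 2.74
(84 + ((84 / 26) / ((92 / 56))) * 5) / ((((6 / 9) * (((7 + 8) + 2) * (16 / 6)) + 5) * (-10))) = -126252 / 473915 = -0.27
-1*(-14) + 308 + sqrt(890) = sqrt(890) + 322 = 351.83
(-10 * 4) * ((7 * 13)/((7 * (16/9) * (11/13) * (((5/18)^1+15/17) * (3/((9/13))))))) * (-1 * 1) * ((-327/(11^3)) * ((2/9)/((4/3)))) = -5853627/2079022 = -2.82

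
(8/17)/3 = 0.16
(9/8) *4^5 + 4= 1156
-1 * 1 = -1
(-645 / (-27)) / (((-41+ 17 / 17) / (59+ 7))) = -473 / 12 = -39.42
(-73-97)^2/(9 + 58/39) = 2755.75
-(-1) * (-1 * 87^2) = -7569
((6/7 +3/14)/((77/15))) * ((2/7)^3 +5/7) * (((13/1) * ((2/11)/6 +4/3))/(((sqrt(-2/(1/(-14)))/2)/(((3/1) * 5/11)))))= 15136875 * sqrt(7)/28471058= 1.41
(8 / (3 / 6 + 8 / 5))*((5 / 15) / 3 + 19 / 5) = 14.90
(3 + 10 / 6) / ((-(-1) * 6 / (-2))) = -14 / 9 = -1.56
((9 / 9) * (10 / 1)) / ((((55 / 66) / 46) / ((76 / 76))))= 552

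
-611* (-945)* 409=236154555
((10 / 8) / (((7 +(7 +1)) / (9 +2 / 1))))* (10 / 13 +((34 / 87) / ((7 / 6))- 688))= -9969949 / 15834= -629.65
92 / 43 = 2.14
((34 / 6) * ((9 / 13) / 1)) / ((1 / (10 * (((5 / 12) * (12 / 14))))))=1275 / 91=14.01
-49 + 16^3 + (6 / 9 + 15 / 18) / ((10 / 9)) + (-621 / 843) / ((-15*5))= 113758911 / 28100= 4048.36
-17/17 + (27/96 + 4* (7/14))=1.28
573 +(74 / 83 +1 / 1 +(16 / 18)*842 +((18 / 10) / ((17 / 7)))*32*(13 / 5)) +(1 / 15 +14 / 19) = 8359212829 / 6032025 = 1385.81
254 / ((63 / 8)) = 2032 / 63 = 32.25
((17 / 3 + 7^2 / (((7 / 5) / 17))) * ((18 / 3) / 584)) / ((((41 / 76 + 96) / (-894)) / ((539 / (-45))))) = 499943276 / 730365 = 684.51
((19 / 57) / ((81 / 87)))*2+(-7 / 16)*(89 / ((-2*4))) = 57887 / 10368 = 5.58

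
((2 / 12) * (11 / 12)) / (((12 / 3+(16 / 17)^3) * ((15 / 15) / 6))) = 54043 / 284976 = 0.19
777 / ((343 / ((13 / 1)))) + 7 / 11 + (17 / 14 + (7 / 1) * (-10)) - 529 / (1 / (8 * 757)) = -3453548391 / 1078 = -3203662.70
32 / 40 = 4 / 5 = 0.80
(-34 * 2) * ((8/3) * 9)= -1632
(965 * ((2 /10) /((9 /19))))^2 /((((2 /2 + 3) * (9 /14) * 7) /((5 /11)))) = 67234445 /16038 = 4192.20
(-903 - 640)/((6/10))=-7715/3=-2571.67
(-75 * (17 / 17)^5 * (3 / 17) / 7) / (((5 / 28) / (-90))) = 16200 / 17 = 952.94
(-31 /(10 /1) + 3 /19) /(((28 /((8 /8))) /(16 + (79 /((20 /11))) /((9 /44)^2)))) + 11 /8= -235772909 /2154600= -109.43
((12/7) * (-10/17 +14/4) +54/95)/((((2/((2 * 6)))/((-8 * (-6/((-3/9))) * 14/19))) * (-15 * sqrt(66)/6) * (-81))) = -446976 * sqrt(66)/1687675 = -2.15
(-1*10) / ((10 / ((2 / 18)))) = -1 / 9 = -0.11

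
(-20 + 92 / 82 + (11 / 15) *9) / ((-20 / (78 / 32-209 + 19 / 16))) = -4135431 / 32800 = -126.08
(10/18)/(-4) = -0.14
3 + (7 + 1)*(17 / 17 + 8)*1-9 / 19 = 1416 / 19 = 74.53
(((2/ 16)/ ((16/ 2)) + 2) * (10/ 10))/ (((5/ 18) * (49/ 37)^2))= 4.14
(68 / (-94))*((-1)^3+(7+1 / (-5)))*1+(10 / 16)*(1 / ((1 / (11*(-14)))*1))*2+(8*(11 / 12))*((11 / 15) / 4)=-195.35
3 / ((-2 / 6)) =-9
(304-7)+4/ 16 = 1189/ 4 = 297.25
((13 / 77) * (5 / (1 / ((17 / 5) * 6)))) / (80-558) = -663 / 18403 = -0.04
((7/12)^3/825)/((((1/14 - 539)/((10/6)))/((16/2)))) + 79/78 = 5310818837/5243624100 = 1.01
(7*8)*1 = 56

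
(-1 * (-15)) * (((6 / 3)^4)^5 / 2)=7864320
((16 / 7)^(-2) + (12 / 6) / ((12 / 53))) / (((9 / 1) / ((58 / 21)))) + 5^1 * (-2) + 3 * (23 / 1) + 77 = 10071335 / 72576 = 138.77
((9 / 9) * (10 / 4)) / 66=5 / 132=0.04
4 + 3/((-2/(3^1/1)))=-1/2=-0.50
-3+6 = 3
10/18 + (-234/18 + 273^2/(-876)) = -256291/2628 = -97.52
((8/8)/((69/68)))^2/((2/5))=11560/4761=2.43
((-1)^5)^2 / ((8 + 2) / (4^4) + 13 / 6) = 384 / 847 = 0.45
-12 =-12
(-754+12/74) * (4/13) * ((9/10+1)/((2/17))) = -9009116/2405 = -3745.99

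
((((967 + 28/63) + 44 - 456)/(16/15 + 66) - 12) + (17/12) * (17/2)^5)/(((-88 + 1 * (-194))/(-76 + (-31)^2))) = -3581441323585/18156288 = -197256.25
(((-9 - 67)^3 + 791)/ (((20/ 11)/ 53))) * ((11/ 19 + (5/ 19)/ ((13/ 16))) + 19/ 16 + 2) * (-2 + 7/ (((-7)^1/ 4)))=2477724531645/ 7904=313477293.98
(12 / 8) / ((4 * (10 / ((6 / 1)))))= 9 / 40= 0.22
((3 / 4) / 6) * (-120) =-15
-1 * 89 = -89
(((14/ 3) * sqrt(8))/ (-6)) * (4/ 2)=-28 * sqrt(2)/ 9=-4.40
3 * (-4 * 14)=-168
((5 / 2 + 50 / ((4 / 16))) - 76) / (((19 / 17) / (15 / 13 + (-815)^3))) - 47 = -15134066042539 / 247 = -61271522439.43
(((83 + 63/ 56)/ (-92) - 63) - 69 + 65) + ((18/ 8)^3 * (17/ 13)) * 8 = 490351/ 9568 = 51.25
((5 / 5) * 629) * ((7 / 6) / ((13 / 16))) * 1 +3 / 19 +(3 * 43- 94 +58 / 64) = 22271345 / 23712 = 939.24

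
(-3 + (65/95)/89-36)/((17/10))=-659360/28747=-22.94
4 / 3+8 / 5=44 / 15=2.93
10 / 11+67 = 747 / 11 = 67.91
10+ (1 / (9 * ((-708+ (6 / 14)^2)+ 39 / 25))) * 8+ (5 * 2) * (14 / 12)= 42174295 / 1946619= 21.67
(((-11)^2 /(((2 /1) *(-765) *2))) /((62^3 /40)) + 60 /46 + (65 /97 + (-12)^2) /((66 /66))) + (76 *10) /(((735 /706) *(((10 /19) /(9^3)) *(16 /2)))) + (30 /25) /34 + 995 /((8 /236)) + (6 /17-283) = 310145675978945347 /1993114065348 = 155608.59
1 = 1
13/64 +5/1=333/64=5.20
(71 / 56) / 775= 71 / 43400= 0.00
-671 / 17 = -39.47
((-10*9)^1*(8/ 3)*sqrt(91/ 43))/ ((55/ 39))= -1872*sqrt(3913)/ 473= -247.57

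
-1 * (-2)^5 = 32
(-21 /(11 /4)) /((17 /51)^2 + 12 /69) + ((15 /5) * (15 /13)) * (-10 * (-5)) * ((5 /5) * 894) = 1305237456 /8437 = 154703.98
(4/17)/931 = 4/15827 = 0.00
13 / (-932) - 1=-945 / 932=-1.01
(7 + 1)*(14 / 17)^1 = 112 / 17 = 6.59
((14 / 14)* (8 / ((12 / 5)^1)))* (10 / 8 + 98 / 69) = 8.90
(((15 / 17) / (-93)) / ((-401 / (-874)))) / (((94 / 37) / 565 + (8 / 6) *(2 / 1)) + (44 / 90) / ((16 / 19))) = -6577549200 / 1034309781739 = -0.01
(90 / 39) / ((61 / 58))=1740 / 793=2.19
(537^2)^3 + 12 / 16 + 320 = 95919234805390919 / 4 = 23979808701347729.75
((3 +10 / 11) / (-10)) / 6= -43 / 660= -0.07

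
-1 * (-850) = 850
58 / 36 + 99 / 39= 971 / 234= 4.15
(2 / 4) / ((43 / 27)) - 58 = -4961 / 86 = -57.69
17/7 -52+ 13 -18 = -382/7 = -54.57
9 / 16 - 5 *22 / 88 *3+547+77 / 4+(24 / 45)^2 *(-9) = 224201 / 400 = 560.50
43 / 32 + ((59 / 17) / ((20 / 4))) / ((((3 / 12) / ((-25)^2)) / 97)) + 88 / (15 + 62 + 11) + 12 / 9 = 274710001 / 1632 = 168327.21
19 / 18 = 1.06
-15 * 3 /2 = -45 /2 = -22.50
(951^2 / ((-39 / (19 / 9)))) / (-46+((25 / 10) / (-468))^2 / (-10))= 85780626048 / 80600837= 1064.26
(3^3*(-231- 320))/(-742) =20.05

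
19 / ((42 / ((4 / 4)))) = 19 / 42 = 0.45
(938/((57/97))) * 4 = 363944/57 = 6384.98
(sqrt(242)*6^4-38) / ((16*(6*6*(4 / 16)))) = -19 / 72 + 99*sqrt(2) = 139.74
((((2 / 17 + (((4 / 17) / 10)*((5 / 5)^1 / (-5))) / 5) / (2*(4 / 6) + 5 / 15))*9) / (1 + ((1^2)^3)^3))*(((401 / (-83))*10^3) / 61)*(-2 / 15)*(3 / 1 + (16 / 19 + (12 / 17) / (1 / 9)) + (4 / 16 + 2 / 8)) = 24735104352 / 695023325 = 35.59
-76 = -76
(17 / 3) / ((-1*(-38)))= 17 / 114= 0.15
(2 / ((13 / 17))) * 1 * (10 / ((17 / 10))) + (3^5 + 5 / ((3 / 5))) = 10402 / 39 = 266.72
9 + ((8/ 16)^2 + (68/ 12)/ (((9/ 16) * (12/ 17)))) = 7621/ 324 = 23.52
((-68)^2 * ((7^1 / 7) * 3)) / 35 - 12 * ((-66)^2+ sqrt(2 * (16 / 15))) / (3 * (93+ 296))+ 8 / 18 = 43131772 / 122535 - 16 * sqrt(30) / 5835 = 351.98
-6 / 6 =-1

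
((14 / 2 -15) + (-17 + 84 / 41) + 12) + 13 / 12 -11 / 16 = -20773 / 1968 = -10.56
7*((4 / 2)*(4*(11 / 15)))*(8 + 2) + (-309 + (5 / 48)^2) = 234265 / 2304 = 101.68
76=76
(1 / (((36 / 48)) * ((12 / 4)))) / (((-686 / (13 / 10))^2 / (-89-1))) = -169 / 1176490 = -0.00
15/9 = 5/3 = 1.67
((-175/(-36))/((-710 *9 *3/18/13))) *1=-455/7668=-0.06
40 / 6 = 20 / 3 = 6.67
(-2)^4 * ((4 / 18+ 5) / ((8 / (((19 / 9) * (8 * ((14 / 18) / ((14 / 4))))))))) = 28576 / 729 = 39.20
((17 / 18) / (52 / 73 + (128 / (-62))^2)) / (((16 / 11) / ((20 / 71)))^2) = 721523605 / 101330391168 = 0.01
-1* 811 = -811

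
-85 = -85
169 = 169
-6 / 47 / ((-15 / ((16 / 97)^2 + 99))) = 1863494 / 2211115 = 0.84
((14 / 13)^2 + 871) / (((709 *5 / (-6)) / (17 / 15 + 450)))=-398968786 / 599105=-665.94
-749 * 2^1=-1498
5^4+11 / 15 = 9386 / 15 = 625.73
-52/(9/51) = -884/3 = -294.67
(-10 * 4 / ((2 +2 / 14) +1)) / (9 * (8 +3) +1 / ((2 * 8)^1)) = -448 / 3487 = -0.13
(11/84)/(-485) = -11/40740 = -0.00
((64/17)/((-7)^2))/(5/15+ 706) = 192/1765127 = 0.00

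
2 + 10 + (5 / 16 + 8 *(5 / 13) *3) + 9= 6353 / 208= 30.54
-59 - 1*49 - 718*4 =-2980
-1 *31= -31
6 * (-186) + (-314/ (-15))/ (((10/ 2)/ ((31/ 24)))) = -999533/ 900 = -1110.59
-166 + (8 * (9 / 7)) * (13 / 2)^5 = 3336989 / 28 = 119178.18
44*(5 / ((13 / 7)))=1540 / 13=118.46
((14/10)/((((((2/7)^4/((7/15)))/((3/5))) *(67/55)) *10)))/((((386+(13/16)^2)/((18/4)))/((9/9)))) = 0.06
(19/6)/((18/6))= 1.06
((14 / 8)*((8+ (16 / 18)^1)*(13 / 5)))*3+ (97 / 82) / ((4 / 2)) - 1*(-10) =64907 / 492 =131.92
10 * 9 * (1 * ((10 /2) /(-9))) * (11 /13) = -550 /13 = -42.31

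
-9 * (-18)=162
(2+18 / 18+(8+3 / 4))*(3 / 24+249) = 93671 / 32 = 2927.22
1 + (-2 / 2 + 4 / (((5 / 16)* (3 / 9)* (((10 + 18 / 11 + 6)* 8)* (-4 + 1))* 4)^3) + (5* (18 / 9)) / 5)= 3650690669 / 1825346000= 2.00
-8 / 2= -4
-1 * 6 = -6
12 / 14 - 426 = -2976 / 7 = -425.14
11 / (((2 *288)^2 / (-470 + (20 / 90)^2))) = -209363 / 13436928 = -0.02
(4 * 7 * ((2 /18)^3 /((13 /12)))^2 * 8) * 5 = 17920 /9979281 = 0.00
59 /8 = 7.38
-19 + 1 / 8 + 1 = -143 / 8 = -17.88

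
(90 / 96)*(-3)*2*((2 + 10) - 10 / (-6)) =-615 / 8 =-76.88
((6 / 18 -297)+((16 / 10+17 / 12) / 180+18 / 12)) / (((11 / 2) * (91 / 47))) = -149818093 / 5405400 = -27.72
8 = 8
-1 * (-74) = 74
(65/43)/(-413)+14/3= 248431/53277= 4.66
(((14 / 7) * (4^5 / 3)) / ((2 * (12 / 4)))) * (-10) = -10240 / 9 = -1137.78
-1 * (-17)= 17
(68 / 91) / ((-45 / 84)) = -272 / 195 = -1.39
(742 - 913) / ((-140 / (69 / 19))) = 621 / 140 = 4.44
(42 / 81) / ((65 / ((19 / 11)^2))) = 5054 / 212355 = 0.02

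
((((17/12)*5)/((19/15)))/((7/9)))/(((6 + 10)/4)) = 1.80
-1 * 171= -171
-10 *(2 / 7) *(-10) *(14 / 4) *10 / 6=500 / 3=166.67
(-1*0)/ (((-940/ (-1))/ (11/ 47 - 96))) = 0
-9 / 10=-0.90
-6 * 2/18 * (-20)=40/3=13.33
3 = 3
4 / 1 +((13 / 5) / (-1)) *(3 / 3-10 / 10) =4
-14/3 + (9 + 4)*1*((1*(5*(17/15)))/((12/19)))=4031/36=111.97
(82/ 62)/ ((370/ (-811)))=-33251/ 11470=-2.90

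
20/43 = 0.47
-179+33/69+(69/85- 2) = -351333/1955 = -179.71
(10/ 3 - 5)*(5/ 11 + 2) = -45/ 11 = -4.09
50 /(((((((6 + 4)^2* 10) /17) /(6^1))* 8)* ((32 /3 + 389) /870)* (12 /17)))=1.97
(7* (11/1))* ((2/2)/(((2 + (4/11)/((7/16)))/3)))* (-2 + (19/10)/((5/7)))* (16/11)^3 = 165.72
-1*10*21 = -210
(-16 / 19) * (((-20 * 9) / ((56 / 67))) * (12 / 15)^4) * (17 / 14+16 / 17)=16671744 / 104125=160.11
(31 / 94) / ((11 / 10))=155 / 517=0.30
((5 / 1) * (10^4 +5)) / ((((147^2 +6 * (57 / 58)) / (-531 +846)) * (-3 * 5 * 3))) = -3385025 / 208944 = -16.20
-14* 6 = -84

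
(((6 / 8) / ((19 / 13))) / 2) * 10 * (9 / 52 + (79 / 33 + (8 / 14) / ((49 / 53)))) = 9373535 / 1146992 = 8.17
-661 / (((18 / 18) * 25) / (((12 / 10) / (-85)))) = 3966 / 10625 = 0.37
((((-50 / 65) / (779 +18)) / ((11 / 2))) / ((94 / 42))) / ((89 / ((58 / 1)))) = -24360 / 476740693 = -0.00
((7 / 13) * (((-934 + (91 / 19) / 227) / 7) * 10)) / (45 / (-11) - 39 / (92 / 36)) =5095737515 / 137256912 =37.13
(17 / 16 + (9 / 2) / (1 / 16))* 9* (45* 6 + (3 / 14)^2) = 79552287 / 448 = 177572.07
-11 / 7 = -1.57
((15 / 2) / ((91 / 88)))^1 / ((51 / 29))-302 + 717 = 419.12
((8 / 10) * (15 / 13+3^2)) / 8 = 1.02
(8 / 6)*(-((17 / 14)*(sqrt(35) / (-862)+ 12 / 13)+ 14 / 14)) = -772 / 273+ 17*sqrt(35) / 9051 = -2.82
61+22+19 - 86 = 16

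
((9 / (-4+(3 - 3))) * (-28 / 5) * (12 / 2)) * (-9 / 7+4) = 1026 / 5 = 205.20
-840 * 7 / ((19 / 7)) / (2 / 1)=-20580 / 19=-1083.16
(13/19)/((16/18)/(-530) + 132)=31005/5981504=0.01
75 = 75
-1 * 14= -14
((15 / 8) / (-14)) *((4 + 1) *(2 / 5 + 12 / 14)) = -165 / 196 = -0.84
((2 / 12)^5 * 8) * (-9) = -1 / 108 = -0.01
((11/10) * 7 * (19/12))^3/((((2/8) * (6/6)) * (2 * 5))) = 3131359847/4320000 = 724.85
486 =486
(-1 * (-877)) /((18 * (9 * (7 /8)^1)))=3508 /567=6.19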